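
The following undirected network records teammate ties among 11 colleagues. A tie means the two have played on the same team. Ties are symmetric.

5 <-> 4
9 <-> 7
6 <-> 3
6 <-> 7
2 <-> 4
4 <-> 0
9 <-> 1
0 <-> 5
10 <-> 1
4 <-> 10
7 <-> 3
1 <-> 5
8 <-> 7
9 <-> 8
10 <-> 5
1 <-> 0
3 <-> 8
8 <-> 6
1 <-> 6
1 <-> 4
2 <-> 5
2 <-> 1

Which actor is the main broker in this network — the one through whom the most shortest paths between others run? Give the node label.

Unnormalized betweenness of each node: 0:0, 1:79/3, 2:0, 3:0, 4:1, 5:1, 6:12, 7:5/6, 8:5/6, 9:6, 10:0.
1 has the largest value, 79/3, making it the main broker — the node through which the most shortest paths run.

1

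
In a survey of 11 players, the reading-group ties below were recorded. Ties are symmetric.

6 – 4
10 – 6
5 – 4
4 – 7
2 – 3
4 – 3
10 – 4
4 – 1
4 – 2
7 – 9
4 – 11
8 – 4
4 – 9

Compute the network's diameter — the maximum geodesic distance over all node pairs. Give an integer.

Eccentricity of each node (its greatest distance to any other): 1:2, 2:2, 3:2, 4:1, 5:2, 6:2, 7:2, 8:2, 9:2, 10:2, 11:2.
The maximum eccentricity is 2, realized for instance by the pair 11–5 via 11 – 4 – 5. So the diameter is 2.

2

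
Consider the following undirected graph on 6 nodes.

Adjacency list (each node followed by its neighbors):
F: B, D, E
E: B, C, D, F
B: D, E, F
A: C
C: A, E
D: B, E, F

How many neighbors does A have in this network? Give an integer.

A is directly tied to C. That is 1 neighbor, so the degree of A is 1.

1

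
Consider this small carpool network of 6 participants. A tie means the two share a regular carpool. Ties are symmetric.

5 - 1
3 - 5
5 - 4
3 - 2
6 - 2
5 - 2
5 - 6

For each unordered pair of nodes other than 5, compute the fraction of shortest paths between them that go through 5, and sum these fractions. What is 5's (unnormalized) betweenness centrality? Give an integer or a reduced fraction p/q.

15/2

Pairs whose geodesics pass through 5 — 4–2: 1; 4–6: 1; 4–3: 1; 4–1: 1; 2–1: 1; 6–3: 1/2; 6–1: 1; 3–1: 1.
All other pairs contribute 0.
Summing the contributions gives betweenness(5) = 15/2.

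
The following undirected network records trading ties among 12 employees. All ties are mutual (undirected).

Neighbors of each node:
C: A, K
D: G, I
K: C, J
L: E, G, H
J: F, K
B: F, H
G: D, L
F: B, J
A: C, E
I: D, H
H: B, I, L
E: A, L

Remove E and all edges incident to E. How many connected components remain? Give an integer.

1

E's neighbors (A and L) remain reachable from one another through other ties, so the rest of the network stays in one piece.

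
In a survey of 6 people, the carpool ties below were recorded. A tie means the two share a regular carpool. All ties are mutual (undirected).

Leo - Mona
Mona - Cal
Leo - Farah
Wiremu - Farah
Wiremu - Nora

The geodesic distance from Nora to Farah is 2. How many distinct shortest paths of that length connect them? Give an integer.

1

The shortest distance is 2, and the only length-2 path is Nora–Wiremu–Farah. So there is exactly 1 shortest path.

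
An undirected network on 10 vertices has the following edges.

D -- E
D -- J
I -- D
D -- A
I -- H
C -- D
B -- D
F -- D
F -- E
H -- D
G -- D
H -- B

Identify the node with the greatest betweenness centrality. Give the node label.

D

Unnormalized betweenness of each node: A:0, B:0, C:0, D:65/2, E:0, F:0, G:0, H:1/2, I:0, J:0.
D has the largest value, 65/2, making it the main broker — the node through which the most shortest paths run.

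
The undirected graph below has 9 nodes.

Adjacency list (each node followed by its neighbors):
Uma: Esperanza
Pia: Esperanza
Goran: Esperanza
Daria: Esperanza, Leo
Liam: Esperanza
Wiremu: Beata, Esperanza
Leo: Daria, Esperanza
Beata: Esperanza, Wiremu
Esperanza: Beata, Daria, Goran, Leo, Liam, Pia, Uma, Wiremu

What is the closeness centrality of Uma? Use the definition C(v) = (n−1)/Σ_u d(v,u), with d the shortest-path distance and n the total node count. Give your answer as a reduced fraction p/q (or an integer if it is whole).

8/15

Distances from Uma: Beata:2, Daria:2, Esperanza:1, Goran:2, Leo:2, Liam:2, Pia:2, Wiremu:2. Sum = 15.
n = 9, so closeness = 8/15.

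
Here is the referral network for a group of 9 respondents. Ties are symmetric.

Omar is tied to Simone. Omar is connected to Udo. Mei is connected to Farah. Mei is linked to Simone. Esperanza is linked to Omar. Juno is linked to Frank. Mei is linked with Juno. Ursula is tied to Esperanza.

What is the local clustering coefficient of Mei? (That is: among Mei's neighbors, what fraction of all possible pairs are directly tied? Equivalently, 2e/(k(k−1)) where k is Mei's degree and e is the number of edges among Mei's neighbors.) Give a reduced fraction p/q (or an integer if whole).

Mei's neighbors: Farah, Juno, and Simone (k = 3).
Possible neighbor pairs: C(3,2) = 3. Edges among them: none → e = 0.
Clustering(Mei) = 0/3 = 0.

0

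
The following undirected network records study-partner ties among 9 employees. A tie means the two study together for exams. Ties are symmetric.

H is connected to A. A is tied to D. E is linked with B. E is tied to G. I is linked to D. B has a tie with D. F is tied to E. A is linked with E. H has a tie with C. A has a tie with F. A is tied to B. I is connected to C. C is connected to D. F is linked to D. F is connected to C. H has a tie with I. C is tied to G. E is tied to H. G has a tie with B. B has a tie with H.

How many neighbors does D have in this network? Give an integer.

D is directly tied to A, B, C, F, and I. That is 5 neighbors, so the degree of D is 5.

5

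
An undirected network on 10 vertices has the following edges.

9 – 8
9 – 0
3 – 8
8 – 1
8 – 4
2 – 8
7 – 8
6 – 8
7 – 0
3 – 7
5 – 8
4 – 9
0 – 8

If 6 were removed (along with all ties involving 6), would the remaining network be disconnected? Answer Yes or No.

Even without 6, every remaining node can still reach every other (the residual graph is connected), so 6 is not a cut vertex.

No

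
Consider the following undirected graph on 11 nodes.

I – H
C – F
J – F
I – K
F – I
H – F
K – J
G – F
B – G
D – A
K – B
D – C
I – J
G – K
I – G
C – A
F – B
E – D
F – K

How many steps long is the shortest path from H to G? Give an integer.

2

One shortest route is H – F – G, which uses 2 edges, and H and G are not directly tied, so nothing shorter exists. So d(H,G) = 2.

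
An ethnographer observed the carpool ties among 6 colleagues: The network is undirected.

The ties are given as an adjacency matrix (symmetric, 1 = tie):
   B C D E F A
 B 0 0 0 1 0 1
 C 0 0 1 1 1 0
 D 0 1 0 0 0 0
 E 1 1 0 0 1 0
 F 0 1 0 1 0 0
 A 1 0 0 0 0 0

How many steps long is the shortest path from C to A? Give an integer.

One shortest route is C – E – B – A, which uses 3 edges, and at distance 2 from C we only reach {B}, which does not include A. So d(C,A) = 3.

3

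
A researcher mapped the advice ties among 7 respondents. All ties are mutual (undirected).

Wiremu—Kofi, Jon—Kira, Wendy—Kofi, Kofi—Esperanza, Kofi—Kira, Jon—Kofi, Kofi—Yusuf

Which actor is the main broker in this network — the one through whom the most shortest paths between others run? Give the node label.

Unnormalized betweenness of each node: Esperanza:0, Jon:0, Kira:0, Kofi:14, Wendy:0, Wiremu:0, Yusuf:0.
Kofi has the largest value, 14, making it the main broker — the node through which the most shortest paths run.

Kofi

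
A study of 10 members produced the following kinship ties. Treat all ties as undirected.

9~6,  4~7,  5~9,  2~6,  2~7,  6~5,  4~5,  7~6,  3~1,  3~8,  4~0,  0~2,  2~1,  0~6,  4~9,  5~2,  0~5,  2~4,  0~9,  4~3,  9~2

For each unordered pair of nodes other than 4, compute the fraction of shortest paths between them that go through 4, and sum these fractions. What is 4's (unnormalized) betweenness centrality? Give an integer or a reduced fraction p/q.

35/3

Pairs whose geodesics pass through 4 — 9–7: 1/3; 9–3: 1; 9–8: 1; 6–3: 5/6; 6–8: 5/6; 2–3: 1/2; 2–8: 1/2; 0–7: 1/3; 0–3: 1; 0–8: 1; 7–5: 1/3; 7–3: 1; 7–8: 1; 5–3: 1 … (+1 more pairs).
All other pairs contribute 0.
Summing the contributions gives betweenness(4) = 35/3.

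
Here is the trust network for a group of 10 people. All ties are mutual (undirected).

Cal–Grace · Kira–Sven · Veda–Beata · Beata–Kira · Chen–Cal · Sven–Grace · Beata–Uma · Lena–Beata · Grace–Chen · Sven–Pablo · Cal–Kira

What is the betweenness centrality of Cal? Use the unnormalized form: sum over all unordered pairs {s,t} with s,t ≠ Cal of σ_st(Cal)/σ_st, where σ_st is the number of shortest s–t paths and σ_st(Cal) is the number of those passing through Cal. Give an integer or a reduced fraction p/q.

15/2

Pairs whose geodesics pass through Cal — Veda–Chen: 1; Veda–Grace: 1/2; Chen–Uma: 1; Chen–Beata: 1; Chen–Lena: 1; Chen–Kira: 1; Grace–Uma: 1/2; Grace–Beata: 1/2; Grace–Lena: 1/2; Grace–Kira: 1/2.
All other pairs contribute 0.
Summing the contributions gives betweenness(Cal) = 15/2.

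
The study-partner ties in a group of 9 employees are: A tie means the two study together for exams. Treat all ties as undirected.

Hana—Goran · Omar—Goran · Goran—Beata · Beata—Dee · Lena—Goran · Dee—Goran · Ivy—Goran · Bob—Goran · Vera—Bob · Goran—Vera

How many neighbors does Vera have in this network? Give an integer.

2

Vera is directly tied to Bob and Goran. That is 2 neighbors, so the degree of Vera is 2.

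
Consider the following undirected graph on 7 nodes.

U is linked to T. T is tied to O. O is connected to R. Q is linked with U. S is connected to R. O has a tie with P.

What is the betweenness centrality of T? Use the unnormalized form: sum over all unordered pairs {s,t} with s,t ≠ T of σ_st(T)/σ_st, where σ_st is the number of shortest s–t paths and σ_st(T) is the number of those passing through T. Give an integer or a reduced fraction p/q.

8

Pairs whose geodesics pass through T — Q–P: 1; Q–O: 1; Q–R: 1; Q–S: 1; U–P: 1; U–O: 1; U–R: 1; U–S: 1.
All other pairs contribute 0.
Summing the contributions gives betweenness(T) = 8.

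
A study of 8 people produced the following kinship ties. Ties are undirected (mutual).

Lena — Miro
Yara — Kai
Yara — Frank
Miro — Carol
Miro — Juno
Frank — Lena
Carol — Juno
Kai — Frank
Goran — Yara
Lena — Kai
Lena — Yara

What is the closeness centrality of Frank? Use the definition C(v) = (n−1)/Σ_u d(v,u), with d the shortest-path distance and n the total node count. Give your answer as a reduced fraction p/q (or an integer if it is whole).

Distances from Frank: Carol:3, Goran:2, Juno:3, Kai:1, Lena:1, Miro:2, Yara:1. Sum = 13.
n = 8, so closeness = 7/13.

7/13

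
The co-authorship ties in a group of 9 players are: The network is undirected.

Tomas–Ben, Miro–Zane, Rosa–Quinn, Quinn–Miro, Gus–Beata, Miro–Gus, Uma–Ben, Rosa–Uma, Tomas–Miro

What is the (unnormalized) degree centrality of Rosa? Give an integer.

2

Rosa is directly tied to Quinn and Uma. That is 2 neighbors, so the degree of Rosa is 2.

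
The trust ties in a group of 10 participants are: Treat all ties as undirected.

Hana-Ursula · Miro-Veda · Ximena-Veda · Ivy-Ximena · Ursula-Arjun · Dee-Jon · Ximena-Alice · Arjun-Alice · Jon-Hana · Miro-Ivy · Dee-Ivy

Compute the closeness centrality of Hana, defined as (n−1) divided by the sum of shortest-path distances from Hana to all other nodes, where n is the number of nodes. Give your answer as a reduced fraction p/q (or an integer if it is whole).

Distances from Hana: Alice:3, Arjun:2, Dee:2, Ivy:3, Jon:1, Miro:4, Ursula:1, Veda:5, Ximena:4. Sum = 25.
n = 10, so closeness = 9/25.

9/25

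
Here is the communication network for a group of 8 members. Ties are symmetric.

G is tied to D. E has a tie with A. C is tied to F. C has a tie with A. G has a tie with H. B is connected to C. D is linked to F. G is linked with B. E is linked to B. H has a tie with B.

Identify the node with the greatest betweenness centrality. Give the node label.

B

Unnormalized betweenness of each node: A:1, B:17/2, C:6, D:3/2, E:3/2, F:2, G:7/2, H:0.
B has the largest value, 17/2, making it the main broker — the node through which the most shortest paths run.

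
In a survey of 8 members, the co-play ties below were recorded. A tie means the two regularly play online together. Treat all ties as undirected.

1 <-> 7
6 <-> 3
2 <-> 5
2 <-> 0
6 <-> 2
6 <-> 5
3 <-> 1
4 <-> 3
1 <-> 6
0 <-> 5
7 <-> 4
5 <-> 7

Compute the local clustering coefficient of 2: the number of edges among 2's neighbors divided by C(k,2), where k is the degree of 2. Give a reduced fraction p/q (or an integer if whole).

2/3

2's neighbors: 0, 5, and 6 (k = 3).
Possible neighbor pairs: C(3,2) = 3. Edges among them: 0–5, 5–6 → e = 2.
Clustering(2) = 2/3.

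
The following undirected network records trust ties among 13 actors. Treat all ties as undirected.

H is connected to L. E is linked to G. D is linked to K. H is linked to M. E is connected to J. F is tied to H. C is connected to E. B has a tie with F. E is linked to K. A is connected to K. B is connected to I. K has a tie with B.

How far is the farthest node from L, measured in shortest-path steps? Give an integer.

6

Distances from L: A:5, B:3, C:6, D:5, E:5, F:2, G:6, H:1, I:4, J:6, K:4, M:2.
The largest is 6 (to J, G, and C), so the eccentricity of L is 6.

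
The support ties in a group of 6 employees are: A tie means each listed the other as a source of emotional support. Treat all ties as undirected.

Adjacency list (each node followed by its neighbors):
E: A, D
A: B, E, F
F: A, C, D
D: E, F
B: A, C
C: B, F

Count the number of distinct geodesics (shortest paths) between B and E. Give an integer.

1

The shortest distance is 2, and the only length-2 path is B–A–E. So there is exactly 1 shortest path.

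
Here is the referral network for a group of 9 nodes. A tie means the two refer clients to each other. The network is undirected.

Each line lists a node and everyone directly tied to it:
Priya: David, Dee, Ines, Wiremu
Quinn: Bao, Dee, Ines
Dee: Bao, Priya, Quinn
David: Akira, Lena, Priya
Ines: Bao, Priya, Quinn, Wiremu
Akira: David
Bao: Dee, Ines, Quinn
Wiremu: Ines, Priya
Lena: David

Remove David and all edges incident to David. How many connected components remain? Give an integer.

Without David, the remaining ties split the others into: {Akira}; {Lena}; {Bao, Dee, Ines, Priya, Quinn, Wiremu}.
That's 3 separate components.

3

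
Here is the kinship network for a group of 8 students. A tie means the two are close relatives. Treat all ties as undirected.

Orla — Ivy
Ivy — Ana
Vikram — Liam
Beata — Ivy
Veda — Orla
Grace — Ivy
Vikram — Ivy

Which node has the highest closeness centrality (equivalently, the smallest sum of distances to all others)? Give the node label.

Ivy

Farness (sum of distances to all others) for each node — Ana:15, Beata:15, Grace:15, Ivy:9, Liam:19, Orla:13, Veda:19, Vikram:13.
The smallest farness is 9, for Ivy, so Ivy has the highest closeness.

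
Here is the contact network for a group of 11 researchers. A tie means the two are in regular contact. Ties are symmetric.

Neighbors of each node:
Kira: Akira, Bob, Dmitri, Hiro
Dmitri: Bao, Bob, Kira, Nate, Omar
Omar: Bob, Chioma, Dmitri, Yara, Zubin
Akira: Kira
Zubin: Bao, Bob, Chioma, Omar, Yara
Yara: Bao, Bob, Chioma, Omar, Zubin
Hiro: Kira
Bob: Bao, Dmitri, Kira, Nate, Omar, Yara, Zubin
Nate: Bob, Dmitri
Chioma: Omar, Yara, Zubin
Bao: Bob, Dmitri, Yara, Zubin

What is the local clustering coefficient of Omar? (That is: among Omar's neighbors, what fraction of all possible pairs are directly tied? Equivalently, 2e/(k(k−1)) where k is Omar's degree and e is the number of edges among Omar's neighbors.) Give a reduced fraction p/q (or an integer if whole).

Omar's neighbors: Bob, Chioma, Dmitri, Yara, and Zubin (k = 5).
Possible neighbor pairs: C(5,2) = 10. Edges among them: Bob–Dmitri, Bob–Yara, Bob–Zubin, Chioma–Yara, Chioma–Zubin, Yara–Zubin → e = 6.
Clustering(Omar) = 6/10 = 3/5.

3/5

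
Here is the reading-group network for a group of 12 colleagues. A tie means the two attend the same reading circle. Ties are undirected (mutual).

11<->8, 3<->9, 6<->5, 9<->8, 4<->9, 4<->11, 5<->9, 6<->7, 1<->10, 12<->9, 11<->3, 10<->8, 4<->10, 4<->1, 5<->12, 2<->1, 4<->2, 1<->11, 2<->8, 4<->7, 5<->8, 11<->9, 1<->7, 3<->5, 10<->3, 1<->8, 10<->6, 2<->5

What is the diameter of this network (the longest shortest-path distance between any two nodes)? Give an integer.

3

Eccentricity of each node (its greatest distance to any other): 1:3, 2:2, 3:3, 4:2, 5:2, 6:3, 7:3, 8:2, 9:2, 10:3, 11:3, 12:3.
The maximum eccentricity is 3, realized for instance by the pair 1–12 via 1 – 8 – 9 – 12. So the diameter is 3.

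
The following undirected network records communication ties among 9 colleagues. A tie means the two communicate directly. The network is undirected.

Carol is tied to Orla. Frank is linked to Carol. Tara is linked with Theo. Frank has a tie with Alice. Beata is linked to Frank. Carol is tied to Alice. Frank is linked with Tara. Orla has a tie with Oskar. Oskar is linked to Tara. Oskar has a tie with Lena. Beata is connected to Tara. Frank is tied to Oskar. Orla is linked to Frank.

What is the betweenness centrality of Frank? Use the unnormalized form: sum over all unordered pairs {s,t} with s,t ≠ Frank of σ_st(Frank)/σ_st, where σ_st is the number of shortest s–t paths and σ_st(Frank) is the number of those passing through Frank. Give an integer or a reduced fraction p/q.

25/2

Pairs whose geodesics pass through Frank — Tara–Orla: 1/2; Tara–Alice: 1; Tara–Carol: 1; Orla–Theo: 1/2; Orla–Alice: 1/2; Orla–Beata: 1; Theo–Alice: 1; Theo–Carol: 1; Alice–Oskar: 1; Alice–Lena: 1; Alice–Beata: 1; Carol–Oskar: 1/2; Carol–Lena: 1/2; Carol–Beata: 1 … (+2 more pairs).
All other pairs contribute 0.
Summing the contributions gives betweenness(Frank) = 25/2.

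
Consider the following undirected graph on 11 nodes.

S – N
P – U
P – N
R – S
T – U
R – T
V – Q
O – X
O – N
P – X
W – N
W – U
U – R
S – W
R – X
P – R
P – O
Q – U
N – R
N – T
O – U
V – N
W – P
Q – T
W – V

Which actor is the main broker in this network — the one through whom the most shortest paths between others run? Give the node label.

N

Unnormalized betweenness of each node: N:103/12, O:41/30, P:69/20, Q:1, R:337/60, S:1/4, T:107/60, U:25/4, V:4/3, W:187/60, X:1/4.
N has the largest value, 103/12, making it the main broker — the node through which the most shortest paths run.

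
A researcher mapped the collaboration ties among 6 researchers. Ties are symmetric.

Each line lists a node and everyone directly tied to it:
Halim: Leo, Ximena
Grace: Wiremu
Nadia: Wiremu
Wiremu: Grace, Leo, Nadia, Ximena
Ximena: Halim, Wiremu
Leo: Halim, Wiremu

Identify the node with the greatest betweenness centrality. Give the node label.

Unnormalized betweenness of each node: Grace:0, Halim:1/2, Leo:3/2, Nadia:0, Wiremu:15/2, Ximena:3/2.
Wiremu has the largest value, 15/2, making it the main broker — the node through which the most shortest paths run.

Wiremu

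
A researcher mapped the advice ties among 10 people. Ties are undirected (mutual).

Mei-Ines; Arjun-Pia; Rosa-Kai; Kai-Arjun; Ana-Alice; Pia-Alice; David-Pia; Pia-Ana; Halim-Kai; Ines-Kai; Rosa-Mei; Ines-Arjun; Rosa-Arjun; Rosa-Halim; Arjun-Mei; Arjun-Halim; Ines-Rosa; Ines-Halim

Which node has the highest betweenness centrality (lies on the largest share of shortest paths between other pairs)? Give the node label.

Arjun

Unnormalized betweenness of each node: Alice:0, Ana:0, Arjun:62/3, David:0, Halim:0, Ines:2/3, Kai:0, Mei:0, Pia:20, Rosa:2/3.
Arjun has the largest value, 62/3, making it the main broker — the node through which the most shortest paths run.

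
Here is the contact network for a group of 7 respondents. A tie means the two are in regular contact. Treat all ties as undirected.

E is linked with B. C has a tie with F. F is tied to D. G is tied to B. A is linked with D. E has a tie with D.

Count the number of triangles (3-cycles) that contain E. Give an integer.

E's neighbors are B and D, but none of them are tied to each other, so no triangle contains E.

0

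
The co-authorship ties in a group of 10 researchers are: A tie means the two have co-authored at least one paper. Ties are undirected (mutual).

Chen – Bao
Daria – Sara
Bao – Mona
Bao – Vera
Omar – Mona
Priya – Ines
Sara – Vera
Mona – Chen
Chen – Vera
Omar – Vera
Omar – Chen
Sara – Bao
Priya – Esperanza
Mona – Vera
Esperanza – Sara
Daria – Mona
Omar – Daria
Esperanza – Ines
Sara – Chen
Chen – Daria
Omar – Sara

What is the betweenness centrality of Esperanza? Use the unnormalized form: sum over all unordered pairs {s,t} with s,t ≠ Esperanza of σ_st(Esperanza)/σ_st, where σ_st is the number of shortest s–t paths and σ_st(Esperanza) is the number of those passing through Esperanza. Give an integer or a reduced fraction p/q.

Pairs whose geodesics pass through Esperanza — Ines–Sara: 1; Ines–Mona: 5/5; Ines–Chen: 1; Ines–Omar: 1; Ines–Bao: 1; Ines–Vera: 1; Ines–Daria: 1; Priya–Sara: 1; Priya–Mona: 5/5; Priya–Chen: 1; Priya–Omar: 1; Priya–Bao: 1; Priya–Vera: 1; Priya–Daria: 1.
All other pairs contribute 0.
Summing the contributions gives betweenness(Esperanza) = 14.

14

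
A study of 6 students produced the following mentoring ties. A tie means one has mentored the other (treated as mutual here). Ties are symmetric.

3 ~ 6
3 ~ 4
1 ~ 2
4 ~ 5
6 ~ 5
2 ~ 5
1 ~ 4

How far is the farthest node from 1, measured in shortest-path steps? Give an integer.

Distances from 1: 2:1, 3:2, 4:1, 5:2, 6:3.
The largest is 3 (to 6), so the eccentricity of 1 is 3.

3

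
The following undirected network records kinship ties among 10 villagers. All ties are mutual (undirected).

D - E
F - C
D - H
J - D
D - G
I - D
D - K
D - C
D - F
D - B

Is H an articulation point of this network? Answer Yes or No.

Even without H, every remaining node can still reach every other (the residual graph is connected), so H is not a cut vertex.

No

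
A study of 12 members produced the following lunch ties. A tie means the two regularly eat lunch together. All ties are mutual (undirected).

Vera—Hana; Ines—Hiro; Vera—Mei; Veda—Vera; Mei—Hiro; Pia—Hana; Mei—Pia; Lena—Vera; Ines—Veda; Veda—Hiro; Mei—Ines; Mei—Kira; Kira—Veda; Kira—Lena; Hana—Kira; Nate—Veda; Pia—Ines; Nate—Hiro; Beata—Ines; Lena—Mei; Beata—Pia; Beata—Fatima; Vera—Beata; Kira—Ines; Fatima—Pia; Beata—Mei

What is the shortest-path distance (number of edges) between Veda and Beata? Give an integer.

2

One shortest route is Veda – Ines – Beata, which uses 2 edges, and Veda and Beata are not directly tied, so nothing shorter exists. So d(Veda,Beata) = 2.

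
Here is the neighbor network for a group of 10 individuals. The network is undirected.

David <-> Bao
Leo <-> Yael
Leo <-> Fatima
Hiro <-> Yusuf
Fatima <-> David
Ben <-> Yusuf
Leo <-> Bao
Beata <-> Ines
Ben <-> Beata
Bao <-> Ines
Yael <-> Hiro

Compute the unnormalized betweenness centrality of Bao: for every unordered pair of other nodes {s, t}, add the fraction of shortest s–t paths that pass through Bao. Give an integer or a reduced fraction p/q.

Pairs whose geodesics pass through Bao — David–Leo: 1/2; David–Yael: 1/2; David–Hiro: 1/2; David–Yusuf: 2/3; David–Ben: 1; David–Beata: 1; David–Ines: 1; Fatima–Ben: 2/3; Fatima–Beata: 2/2; Fatima–Ines: 2/2; Leo–Ben: 1/2; Leo–Beata: 1; Leo–Ines: 1; Yael–Beata: 1/2 … (+2 more pairs).
All other pairs contribute 0.
Summing the contributions gives betweenness(Bao) = 37/3.

37/3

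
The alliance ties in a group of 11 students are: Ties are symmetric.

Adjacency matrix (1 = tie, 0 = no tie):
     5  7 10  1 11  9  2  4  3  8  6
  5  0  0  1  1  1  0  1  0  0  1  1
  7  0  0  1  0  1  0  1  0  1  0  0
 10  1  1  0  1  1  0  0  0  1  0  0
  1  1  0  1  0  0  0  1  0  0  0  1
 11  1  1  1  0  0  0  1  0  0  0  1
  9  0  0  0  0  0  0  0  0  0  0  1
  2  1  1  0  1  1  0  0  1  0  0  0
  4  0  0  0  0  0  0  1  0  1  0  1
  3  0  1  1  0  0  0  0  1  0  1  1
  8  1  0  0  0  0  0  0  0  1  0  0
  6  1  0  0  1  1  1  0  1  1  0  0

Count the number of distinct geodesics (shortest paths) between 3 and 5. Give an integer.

3

The shortest distance is 2. The length-2 paths are: 3–10–5; 3–8–5; 3–6–5.
That gives 3 distinct shortest paths.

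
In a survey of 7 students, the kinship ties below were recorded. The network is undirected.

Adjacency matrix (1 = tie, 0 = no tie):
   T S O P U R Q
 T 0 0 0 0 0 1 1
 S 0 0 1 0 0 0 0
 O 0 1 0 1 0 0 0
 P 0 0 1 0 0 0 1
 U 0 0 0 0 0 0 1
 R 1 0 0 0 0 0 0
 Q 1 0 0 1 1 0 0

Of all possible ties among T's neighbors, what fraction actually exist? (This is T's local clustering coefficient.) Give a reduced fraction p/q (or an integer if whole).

T's neighbors: Q and R (k = 2).
Possible neighbor pairs: C(2,2) = 1. Edges among them: none → e = 0.
Clustering(T) = 0/1.

0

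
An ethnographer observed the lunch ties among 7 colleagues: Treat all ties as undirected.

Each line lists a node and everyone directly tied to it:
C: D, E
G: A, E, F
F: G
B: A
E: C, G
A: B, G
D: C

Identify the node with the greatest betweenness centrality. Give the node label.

G

Unnormalized betweenness of each node: A:5, B:0, C:5, D:0, E:8, F:0, G:11.
G has the largest value, 11, making it the main broker — the node through which the most shortest paths run.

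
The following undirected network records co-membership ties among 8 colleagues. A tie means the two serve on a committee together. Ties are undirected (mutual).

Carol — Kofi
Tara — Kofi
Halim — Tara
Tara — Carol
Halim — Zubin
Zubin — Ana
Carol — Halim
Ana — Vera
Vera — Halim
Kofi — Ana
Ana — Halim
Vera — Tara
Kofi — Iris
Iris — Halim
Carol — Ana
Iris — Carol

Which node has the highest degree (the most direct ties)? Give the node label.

Halim

Degrees — Ana:5, Carol:5, Halim:6, Iris:3, Kofi:4, Tara:4, Vera:3, Zubin:2.
The maximum is 6, attained only by Halim.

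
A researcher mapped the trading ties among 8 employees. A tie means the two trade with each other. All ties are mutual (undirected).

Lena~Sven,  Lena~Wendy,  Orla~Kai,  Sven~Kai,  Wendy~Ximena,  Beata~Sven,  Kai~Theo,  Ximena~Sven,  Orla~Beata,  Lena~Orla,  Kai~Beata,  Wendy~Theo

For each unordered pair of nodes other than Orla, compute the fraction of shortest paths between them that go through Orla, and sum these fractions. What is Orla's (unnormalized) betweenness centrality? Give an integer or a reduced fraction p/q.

Pairs whose geodesics pass through Orla — Wendy–Beata: 1/4; Kai–Lena: 1/2; Beata–Lena: 1/2.
All other pairs contribute 0.
Summing the contributions gives betweenness(Orla) = 5/4.

5/4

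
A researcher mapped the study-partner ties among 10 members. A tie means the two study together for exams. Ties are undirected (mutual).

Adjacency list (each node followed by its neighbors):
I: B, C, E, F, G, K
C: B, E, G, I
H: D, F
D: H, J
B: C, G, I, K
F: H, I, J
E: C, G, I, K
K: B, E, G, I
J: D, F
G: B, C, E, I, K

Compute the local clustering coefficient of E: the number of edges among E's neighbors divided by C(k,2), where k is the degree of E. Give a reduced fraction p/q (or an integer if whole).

E's neighbors: C, G, I, and K (k = 4).
Possible neighbor pairs: C(4,2) = 6. Edges among them: C–G, C–I, G–I, G–K, I–K → e = 5.
Clustering(E) = 5/6.

5/6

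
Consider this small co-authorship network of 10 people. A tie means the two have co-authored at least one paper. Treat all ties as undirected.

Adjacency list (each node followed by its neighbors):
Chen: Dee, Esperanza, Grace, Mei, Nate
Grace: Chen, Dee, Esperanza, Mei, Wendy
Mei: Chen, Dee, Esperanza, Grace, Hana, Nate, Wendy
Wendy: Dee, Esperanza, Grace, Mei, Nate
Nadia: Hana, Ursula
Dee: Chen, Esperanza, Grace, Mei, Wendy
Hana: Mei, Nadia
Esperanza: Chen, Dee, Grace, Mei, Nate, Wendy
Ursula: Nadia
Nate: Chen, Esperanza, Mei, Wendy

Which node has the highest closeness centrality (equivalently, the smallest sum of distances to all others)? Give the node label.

Mei

Farness (sum of distances to all others) for each node — Chen:16, Dee:16, Esperanza:15, Grace:16, Hana:16, Mei:12, Nadia:22, Nate:17, Ursula:30, Wendy:16.
The smallest farness is 12, for Mei, so Mei has the highest closeness.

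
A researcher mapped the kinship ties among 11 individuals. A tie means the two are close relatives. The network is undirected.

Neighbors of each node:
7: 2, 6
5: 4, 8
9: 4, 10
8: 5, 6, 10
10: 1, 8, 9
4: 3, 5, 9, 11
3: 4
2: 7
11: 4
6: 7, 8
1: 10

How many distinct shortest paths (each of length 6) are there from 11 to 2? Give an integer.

The shortest distance is 6, and the only length-6 path is 11–4–5–8–6–7–2. So there is exactly 1 shortest path.

1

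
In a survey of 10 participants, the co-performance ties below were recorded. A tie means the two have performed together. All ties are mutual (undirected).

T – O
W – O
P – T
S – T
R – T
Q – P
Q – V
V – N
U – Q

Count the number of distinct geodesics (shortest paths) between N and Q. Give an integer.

1

The shortest distance is 2, and the only length-2 path is N–V–Q. So there is exactly 1 shortest path.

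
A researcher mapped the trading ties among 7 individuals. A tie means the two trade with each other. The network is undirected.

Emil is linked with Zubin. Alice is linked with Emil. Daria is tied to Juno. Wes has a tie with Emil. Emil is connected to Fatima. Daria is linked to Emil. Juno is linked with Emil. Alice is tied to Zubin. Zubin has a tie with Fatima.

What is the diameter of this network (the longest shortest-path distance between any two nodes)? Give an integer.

Eccentricity of each node (its greatest distance to any other): Alice:2, Daria:2, Emil:1, Fatima:2, Juno:2, Wes:2, Zubin:2.
The maximum eccentricity is 2, realized for instance by the pair Juno–Zubin via Juno – Emil – Zubin. So the diameter is 2.

2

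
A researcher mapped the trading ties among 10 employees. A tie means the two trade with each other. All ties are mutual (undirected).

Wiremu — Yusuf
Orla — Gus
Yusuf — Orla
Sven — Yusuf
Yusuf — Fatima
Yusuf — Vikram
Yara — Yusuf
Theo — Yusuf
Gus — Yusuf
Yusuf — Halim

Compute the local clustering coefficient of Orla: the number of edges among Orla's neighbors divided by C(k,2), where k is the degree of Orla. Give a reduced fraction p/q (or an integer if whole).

1

Orla's neighbors: Gus and Yusuf (k = 2).
Possible neighbor pairs: C(2,2) = 1. Edges among them: Gus–Yusuf → e = 1.
Clustering(Orla) = 1/1.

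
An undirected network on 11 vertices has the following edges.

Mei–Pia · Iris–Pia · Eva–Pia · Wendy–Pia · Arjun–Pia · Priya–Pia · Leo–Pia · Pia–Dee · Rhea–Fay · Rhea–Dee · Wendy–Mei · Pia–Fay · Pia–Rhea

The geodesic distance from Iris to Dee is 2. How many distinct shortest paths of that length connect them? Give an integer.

The shortest distance is 2, and the only length-2 path is Iris–Pia–Dee. So there is exactly 1 shortest path.

1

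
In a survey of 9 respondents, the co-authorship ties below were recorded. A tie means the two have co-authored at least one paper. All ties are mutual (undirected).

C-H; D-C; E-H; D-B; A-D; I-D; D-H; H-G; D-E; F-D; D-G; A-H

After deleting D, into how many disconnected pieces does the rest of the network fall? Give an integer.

4

Without D, the remaining ties split the others into: {A, C, E, G, H}; {B}; {F}; {I}.
That's 4 separate components.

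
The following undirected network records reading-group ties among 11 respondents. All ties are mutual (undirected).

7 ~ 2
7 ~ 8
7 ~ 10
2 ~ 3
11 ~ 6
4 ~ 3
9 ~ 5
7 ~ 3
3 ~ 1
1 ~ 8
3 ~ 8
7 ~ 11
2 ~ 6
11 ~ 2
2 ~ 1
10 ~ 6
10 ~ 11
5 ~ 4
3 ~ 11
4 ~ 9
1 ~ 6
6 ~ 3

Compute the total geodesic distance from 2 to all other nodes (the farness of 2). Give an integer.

17

Distances from 2: 1:1, 3:1, 4:2, 5:3, 6:1, 7:1, 8:2, 9:3, 10:2, 11:1.
Sum = 1 + 1 + 2 + 3 + 1 + 1 + 2 + 3 + 2 + 1 = 17.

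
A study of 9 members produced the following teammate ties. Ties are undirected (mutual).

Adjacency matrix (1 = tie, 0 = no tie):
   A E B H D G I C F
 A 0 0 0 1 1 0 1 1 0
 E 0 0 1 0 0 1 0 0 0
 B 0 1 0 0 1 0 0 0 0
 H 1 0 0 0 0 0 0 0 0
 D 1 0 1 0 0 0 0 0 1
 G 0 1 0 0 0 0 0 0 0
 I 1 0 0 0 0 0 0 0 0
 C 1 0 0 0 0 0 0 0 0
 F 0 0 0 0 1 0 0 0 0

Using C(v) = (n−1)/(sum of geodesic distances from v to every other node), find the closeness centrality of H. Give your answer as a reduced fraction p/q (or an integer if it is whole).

4/11

Distances from H: A:1, B:3, C:2, D:2, E:4, F:3, G:5, I:2. Sum = 22.
n = 9, so closeness = 8/22 = 4/11.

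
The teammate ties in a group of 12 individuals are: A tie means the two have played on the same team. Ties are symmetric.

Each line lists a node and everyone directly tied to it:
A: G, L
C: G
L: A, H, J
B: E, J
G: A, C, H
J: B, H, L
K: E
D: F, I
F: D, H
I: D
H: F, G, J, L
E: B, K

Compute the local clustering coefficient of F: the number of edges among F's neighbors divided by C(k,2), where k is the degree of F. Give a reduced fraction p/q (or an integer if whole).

0

F's neighbors: D and H (k = 2).
Possible neighbor pairs: C(2,2) = 1. Edges among them: none → e = 0.
Clustering(F) = 0/1.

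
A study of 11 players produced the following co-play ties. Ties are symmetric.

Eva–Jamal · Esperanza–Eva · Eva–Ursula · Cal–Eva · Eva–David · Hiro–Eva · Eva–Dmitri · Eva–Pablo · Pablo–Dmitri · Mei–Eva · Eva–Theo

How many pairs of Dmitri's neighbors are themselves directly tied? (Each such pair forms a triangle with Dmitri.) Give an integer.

1

Dmitri's neighbors: Eva and Pablo.
Neighbor pairs that are themselves tied: Dmitri–Eva–Pablo. Each forms one triangle with Dmitri, for 1 in total.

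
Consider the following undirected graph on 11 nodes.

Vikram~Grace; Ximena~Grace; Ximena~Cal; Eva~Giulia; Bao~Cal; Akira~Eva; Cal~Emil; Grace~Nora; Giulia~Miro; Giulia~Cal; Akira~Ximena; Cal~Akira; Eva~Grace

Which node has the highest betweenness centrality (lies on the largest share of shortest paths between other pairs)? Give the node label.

Cal

Unnormalized betweenness of each node: Akira:2, Bao:0, Cal:20, Emil:0, Eva:17/2, Giulia:21/2, Grace:35/2, Miro:0, Nora:0, Vikram:0, Ximena:21/2.
Cal has the largest value, 20, making it the main broker — the node through which the most shortest paths run.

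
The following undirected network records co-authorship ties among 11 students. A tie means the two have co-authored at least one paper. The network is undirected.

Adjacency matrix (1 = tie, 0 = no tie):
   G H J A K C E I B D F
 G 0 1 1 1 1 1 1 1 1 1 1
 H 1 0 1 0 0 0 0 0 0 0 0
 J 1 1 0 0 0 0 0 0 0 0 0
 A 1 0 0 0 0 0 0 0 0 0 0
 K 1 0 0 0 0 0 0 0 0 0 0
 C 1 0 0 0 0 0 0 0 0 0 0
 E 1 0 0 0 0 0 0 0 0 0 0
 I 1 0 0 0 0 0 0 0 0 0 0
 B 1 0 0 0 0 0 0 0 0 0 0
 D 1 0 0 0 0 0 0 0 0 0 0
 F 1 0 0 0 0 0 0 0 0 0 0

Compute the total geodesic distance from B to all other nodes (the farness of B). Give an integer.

19

Distances from B: A:2, C:2, D:2, E:2, F:2, G:1, H:2, I:2, J:2, K:2.
Sum = 2 + 2 + 2 + 2 + 2 + 1 + 2 + 2 + 2 + 2 = 19.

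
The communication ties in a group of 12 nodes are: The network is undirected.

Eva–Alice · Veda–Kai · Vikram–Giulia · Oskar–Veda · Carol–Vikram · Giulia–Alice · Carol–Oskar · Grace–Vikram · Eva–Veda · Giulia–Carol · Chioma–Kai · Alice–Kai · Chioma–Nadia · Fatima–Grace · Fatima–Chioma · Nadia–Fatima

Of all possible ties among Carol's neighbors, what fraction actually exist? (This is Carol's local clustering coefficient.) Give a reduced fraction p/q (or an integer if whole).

Carol's neighbors: Giulia, Oskar, and Vikram (k = 3).
Possible neighbor pairs: C(3,2) = 3. Edges among them: Giulia–Vikram → e = 1.
Clustering(Carol) = 1/3.

1/3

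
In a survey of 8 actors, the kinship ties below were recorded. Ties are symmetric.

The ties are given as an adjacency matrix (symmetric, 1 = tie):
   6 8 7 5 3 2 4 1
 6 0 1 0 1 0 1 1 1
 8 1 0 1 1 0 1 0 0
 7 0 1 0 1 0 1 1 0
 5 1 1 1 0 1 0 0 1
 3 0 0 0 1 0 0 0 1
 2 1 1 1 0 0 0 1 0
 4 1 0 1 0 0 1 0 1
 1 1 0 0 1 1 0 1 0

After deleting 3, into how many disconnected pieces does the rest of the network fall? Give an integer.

1

3's neighbors (1 and 5) remain reachable from one another through other ties, so the rest of the network stays in one piece.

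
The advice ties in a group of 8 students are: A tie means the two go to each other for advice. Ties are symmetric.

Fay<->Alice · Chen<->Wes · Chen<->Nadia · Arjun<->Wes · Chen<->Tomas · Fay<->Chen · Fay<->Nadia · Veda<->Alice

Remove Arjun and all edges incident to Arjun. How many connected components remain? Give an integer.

Arjun's neighbors (Wes) remain reachable from one another through other ties, so the rest of the network stays in one piece.

1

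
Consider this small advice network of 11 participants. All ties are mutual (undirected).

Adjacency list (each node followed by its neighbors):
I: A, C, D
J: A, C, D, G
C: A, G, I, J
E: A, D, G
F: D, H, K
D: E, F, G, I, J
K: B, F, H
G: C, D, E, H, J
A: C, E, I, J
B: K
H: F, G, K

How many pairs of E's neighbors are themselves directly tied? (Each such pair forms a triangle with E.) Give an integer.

E's neighbors: A, D, and G.
Neighbor pairs that are themselves tied: E–D–G. Each forms one triangle with E, for 1 in total.

1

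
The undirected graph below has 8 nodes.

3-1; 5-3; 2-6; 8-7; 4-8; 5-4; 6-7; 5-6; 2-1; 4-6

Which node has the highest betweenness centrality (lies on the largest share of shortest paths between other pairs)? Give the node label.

6

Unnormalized betweenness of each node: 1:1, 2:19/6, 3:11/6, 4:11/3, 5:29/6, 6:26/3, 7:4/3, 8:1/2.
6 has the largest value, 26/3, making it the main broker — the node through which the most shortest paths run.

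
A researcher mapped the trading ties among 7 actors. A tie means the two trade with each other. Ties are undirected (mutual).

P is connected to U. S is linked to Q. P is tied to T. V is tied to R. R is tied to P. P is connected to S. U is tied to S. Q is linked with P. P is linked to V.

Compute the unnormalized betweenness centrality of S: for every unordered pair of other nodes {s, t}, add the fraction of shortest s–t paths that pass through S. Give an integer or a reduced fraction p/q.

Pairs whose geodesics pass through S — Q–U: 1/2.
All other pairs contribute 0.
Summing the contributions gives betweenness(S) = 1/2.

1/2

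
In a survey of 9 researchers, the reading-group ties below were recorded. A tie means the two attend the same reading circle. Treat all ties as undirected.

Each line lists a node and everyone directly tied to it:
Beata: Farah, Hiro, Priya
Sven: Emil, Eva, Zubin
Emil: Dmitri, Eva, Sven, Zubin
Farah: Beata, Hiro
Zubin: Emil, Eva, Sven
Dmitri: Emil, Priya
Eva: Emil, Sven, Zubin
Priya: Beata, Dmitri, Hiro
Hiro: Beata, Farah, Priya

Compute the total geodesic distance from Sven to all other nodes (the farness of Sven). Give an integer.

21

Distances from Sven: Beata:4, Dmitri:2, Emil:1, Eva:1, Farah:5, Hiro:4, Priya:3, Zubin:1.
Sum = 4 + 2 + 1 + 1 + 5 + 4 + 3 + 1 = 21.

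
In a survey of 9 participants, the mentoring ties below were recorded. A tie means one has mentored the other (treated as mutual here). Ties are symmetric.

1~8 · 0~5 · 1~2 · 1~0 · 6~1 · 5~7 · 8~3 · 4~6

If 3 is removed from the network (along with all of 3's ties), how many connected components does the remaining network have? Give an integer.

3's neighbors (8) remain reachable from one another through other ties, so the rest of the network stays in one piece.

1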